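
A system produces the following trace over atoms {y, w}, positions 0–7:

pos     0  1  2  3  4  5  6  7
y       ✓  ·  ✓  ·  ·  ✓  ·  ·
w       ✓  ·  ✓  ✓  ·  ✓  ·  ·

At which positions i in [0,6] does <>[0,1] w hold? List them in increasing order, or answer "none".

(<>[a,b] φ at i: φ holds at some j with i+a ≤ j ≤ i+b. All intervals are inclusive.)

0, 1, 2, 3, 4, 5

Evaluate at each i in [0,6]:
  i=0: ✓ (witness j=0)
  i=1: ✓ (witness j=2)
  i=2: ✓ (witness j=2)
  i=3: ✓ (witness j=3)
  i=4: ✓ (witness j=5)
  i=5: ✓ (witness j=5)
  i=6: ✗ (none in [6,7])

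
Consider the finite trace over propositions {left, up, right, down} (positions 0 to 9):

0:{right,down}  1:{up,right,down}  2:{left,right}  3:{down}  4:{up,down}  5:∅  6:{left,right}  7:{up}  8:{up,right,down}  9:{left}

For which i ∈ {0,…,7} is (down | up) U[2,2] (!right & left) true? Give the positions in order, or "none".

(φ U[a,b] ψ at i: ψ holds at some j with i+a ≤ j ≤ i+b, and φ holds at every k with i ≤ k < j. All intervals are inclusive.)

7

Evaluate at each i in [0,7]:
  i=0: ✗ (no rhs in [2,2])
  i=1: ✗ (no rhs in [3,3])
  i=2: ✗ (no rhs in [4,4])
  i=3: ✗ (no rhs in [5,5])
  i=4: ✗ (no rhs in [6,6])
  i=5: ✗ (no rhs in [7,7])
  i=6: ✗ (no rhs in [8,8])
  i=7: ✓ (rhs at j=9; lhs holds on [7,8])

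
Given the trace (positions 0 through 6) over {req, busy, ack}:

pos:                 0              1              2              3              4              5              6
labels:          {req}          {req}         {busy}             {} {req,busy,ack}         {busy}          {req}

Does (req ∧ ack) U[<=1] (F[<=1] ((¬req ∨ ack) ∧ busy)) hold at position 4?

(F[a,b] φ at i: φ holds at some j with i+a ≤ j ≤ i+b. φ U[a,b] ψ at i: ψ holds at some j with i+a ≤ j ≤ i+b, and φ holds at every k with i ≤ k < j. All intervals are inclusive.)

True

Need some j in [4,5] with F[<=1] ((¬req ∨ ack) ∧ busy), and (req ∧ ack) at every k in [4,j-1].
  j=4: F[<=1] ((¬req ∨ ack) ∧ busy) holds; no prefix to check → satisfied.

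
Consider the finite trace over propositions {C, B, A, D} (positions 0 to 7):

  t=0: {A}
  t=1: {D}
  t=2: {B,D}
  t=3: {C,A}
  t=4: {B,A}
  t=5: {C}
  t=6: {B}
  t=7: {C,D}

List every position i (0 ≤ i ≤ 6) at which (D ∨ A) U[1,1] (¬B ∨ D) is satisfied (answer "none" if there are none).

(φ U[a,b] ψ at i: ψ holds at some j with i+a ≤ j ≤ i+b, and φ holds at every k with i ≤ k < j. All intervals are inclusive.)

Evaluate at each i in [0,6]:
  i=0: ✓ (rhs at j=1; lhs holds on [0,0])
  i=1: ✓ (rhs at j=2; lhs holds on [1,1])
  i=2: ✓ (rhs at j=3; lhs holds on [2,2])
  i=3: ✗ (no rhs in [4,4])
  i=4: ✓ (rhs at j=5; lhs holds on [4,4])
  i=5: ✗ (no rhs in [6,6])
  i=6: ✗ (lhs fails at k=6 before rhs at j=7)

0, 1, 2, 4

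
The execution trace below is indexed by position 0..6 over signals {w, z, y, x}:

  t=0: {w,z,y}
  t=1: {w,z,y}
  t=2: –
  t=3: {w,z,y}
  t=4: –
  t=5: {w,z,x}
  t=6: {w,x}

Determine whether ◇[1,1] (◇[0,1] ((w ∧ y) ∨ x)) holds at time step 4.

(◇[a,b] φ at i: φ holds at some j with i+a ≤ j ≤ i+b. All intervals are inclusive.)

Check ◇[0,1] ((w ∧ y) ∨ x) at each j in [5,5]:
  j=5: holds (witness at 5)
Found at j=5 → formula holds.

True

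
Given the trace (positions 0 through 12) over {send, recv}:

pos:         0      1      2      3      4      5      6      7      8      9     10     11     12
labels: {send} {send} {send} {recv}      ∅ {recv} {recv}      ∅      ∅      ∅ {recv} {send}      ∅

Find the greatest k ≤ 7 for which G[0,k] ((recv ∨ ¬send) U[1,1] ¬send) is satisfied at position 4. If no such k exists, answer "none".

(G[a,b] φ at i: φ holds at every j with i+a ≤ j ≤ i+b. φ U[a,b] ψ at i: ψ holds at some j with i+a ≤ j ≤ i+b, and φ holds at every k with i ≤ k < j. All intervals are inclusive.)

((recv ∨ ¬send) U[1,1] ¬send) must hold from j=4 onward; find where it first fails.
  j=4: holds
  j=5: holds
  j=6: holds
  j=7: holds
  j=8: holds
  j=9: holds
  j=10: fails
Holds on [4,9], so largest k = 5.

5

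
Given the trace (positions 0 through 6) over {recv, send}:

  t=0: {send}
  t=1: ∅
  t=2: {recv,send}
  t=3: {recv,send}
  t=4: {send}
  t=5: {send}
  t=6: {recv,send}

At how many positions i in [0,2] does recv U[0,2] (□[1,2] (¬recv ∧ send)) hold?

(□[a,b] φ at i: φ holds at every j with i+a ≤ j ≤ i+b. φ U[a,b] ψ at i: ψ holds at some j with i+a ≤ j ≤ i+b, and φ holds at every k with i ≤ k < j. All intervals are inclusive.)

1

Evaluate at each i in [0,2]:
  i=0: ✗ (no rhs in [0,2])
  i=1: ✗ (lhs fails at k=1 before rhs at j=3)
  i=2: ✓ (rhs at j=3; lhs holds on [2,2])
Positions where it holds: {2} → 1.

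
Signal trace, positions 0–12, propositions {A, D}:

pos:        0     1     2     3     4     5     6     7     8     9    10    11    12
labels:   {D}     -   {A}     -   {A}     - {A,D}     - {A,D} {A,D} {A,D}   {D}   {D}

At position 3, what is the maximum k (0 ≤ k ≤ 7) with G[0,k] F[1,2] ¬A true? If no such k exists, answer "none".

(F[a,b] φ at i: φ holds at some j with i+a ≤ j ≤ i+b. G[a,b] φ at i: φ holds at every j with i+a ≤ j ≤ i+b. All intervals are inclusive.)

3

F[1,2] ¬A must hold from j=3 onward; find where it first fails.
  j=3: holds
  j=4: holds
  j=5: holds
  j=6: holds
  j=7: fails
Holds on [3,6], so largest k = 3.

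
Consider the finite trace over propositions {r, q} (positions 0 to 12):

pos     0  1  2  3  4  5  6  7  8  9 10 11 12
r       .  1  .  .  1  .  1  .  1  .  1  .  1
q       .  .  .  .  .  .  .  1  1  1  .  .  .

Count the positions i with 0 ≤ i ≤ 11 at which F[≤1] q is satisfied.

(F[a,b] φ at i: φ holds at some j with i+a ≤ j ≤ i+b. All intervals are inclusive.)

Evaluate at each i in [0,11]:
  i=0: ✗ (none in [0,1])
  i=1: ✗ (none in [1,2])
  i=2: ✗ (none in [2,3])
  i=3: ✗ (none in [3,4])
  i=4: ✗ (none in [4,5])
  i=5: ✗ (none in [5,6])
  i=6: ✓ (witness j=7)
  i=7: ✓ (witness j=7)
  i=8: ✓ (witness j=8)
  i=9: ✓ (witness j=9)
  i=10: ✗ (none in [10,11])
  i=11: ✗ (none in [11,12])
Positions where it holds: {6, 7, 8, 9} → 4.

4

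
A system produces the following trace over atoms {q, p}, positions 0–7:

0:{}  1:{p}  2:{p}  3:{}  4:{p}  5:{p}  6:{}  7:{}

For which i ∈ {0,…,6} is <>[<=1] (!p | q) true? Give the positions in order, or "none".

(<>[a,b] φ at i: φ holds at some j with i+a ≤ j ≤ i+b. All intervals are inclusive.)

0, 2, 3, 5, 6

Evaluate at each i in [0,6]:
  i=0: ✓ (witness j=0)
  i=1: ✗ (none in [1,2])
  i=2: ✓ (witness j=3)
  i=3: ✓ (witness j=3)
  i=4: ✗ (none in [4,5])
  i=5: ✓ (witness j=6)
  i=6: ✓ (witness j=6)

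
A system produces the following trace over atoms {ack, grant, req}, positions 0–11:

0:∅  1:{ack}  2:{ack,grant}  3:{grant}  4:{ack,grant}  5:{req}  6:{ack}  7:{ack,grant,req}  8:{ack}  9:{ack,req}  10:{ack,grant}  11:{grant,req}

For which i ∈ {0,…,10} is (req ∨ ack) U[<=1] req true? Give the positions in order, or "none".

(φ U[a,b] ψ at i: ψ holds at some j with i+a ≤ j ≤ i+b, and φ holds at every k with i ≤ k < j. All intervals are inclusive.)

4, 5, 6, 7, 8, 9, 10

Evaluate at each i in [0,10]:
  i=0: ✗ (no rhs in [0,1])
  i=1: ✗ (no rhs in [1,2])
  i=2: ✗ (no rhs in [2,3])
  i=3: ✗ (no rhs in [3,4])
  i=4: ✓ (rhs at j=5; lhs holds on [4,4])
  i=5: ✓ (rhs at j=5)
  i=6: ✓ (rhs at j=7; lhs holds on [6,6])
  i=7: ✓ (rhs at j=7)
  i=8: ✓ (rhs at j=9; lhs holds on [8,8])
  i=9: ✓ (rhs at j=9)
  i=10: ✓ (rhs at j=11; lhs holds on [10,10])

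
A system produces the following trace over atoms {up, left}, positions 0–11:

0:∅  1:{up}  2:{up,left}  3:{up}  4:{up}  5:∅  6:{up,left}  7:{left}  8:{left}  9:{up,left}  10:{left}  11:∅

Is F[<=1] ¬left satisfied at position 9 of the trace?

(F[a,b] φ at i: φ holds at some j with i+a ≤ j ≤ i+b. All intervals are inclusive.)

No

Check ¬left at each j in [9,10]:
  j=9: false
  j=10: false
No position in the window satisfies it → formula fails.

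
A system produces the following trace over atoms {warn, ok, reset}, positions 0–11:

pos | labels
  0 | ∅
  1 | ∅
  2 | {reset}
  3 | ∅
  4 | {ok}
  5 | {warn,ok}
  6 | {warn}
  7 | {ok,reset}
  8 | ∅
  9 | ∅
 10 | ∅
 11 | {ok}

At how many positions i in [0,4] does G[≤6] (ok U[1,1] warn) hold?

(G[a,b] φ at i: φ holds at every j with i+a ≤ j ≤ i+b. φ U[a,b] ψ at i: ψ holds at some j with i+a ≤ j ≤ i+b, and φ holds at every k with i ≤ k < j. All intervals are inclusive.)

Evaluate at each i in [0,4]:
  i=0: ✗ (fails at j=0)
  i=1: ✗ (fails at j=1)
  i=2: ✗ (fails at j=2)
  i=3: ✗ (fails at j=3)
  i=4: ✗ (fails at j=6)
Positions where it holds: {} → 0.

0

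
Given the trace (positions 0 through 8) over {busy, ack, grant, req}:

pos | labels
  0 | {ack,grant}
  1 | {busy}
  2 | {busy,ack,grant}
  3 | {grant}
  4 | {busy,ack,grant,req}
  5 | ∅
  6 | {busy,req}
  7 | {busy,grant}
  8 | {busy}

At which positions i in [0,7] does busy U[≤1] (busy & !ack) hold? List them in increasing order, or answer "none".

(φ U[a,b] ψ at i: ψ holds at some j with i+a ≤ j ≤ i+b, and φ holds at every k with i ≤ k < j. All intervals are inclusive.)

Evaluate at each i in [0,7]:
  i=0: ✗ (lhs fails at k=0 before rhs at j=1)
  i=1: ✓ (rhs at j=1)
  i=2: ✗ (no rhs in [2,3])
  i=3: ✗ (no rhs in [3,4])
  i=4: ✗ (no rhs in [4,5])
  i=5: ✗ (lhs fails at k=5 before rhs at j=6)
  i=6: ✓ (rhs at j=6)
  i=7: ✓ (rhs at j=7)

1, 6, 7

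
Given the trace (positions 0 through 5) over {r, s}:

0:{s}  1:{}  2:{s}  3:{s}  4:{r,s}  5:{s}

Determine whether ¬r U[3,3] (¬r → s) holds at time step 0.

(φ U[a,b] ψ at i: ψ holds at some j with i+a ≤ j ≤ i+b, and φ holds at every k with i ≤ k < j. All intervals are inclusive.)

Need some j in [3,3] with (¬r → s), and ¬r at every k in [0,j-1].
  j=3: (¬r → s) holds; ¬r holds at every k in [0,2] → satisfied.

Holds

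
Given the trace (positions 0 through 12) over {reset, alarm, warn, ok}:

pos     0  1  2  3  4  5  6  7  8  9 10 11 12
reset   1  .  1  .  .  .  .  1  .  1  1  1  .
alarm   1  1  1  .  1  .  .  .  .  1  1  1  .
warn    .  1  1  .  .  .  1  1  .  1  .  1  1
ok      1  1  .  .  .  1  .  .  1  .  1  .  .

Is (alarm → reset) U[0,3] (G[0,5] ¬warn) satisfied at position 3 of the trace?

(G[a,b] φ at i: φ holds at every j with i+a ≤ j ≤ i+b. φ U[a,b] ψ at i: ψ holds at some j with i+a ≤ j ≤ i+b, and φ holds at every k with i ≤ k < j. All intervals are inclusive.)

False

Need some j in [3,6] with G[0,5] ¬warn, and (alarm → reset) at every k in [3,j-1].
  j=3: G[0,5] ¬warn — fails at 6.
  j=4: G[0,5] ¬warn — fails at 6.
  j=5: G[0,5] ¬warn — fails at 6.
  j=6: G[0,5] ¬warn — fails at 6.
No j in the window works → until fails.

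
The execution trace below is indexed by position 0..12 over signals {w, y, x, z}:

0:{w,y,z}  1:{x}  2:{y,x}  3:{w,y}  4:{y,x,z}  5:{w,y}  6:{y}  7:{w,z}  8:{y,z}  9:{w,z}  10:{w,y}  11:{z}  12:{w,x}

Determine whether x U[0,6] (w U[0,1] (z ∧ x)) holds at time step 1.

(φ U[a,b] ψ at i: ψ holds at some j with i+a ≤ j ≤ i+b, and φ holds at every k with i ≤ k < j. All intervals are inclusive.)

Holds

Need some j in [1,7] with (w U[0,1] (z ∧ x)), and x at every k in [1,j-1].
  j=1: (w U[0,1] (z ∧ x)) — fails.
  j=2: (w U[0,1] (z ∧ x)) — fails.
  j=3: (w U[0,1] (z ∧ x)) holds; x holds at every k in [1,2] → satisfied.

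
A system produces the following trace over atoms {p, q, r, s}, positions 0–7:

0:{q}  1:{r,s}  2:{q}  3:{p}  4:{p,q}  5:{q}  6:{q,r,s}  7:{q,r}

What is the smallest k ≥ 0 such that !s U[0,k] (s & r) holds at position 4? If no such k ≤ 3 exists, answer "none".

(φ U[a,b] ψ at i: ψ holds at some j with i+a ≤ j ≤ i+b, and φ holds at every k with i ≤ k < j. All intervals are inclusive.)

2

Need earliest j ≥ 4 with (s & r), and !s at every k in [4,j-1].
  j=4: rhs fails.
  j=5: rhs fails.
  j=6: rhs holds; lhs holds on [4,5]. k = 2.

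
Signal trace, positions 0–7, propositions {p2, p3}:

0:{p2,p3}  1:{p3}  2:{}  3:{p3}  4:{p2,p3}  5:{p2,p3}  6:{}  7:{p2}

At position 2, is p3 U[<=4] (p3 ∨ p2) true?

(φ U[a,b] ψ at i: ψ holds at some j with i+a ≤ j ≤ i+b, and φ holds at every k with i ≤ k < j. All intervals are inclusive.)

Need some j in [2,6] with (p3 ∨ p2), and p3 at every k in [2,j-1].
  j=2: (p3 ∨ p2) false.
  j=3: (p3 ∨ p2) holds, but p3 fails at k=2 → not this j.
  j=4: (p3 ∨ p2) holds, but p3 fails at k=2 → not this j.
  j=5: (p3 ∨ p2) holds, but p3 fails at k=2 → not this j.
  j=6: (p3 ∨ p2) false.
No j in the window works → until fails.

Does not hold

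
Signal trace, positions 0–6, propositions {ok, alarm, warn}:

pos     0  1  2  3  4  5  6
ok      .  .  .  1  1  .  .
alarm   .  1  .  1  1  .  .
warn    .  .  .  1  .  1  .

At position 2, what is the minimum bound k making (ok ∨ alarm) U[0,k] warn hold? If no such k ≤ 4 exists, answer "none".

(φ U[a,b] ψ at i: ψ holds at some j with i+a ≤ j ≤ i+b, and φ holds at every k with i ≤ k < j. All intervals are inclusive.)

none

Need earliest j ≥ 2 with warn, and (ok ∨ alarm) at every k in [2,j-1].
  j=2: rhs fails.
  j=3: rhs holds but lhs fails at k=2.
  j=4: rhs fails.
  j=5: rhs holds but lhs fails at k=2.
  j=6: rhs fails.
No witness within the range → none.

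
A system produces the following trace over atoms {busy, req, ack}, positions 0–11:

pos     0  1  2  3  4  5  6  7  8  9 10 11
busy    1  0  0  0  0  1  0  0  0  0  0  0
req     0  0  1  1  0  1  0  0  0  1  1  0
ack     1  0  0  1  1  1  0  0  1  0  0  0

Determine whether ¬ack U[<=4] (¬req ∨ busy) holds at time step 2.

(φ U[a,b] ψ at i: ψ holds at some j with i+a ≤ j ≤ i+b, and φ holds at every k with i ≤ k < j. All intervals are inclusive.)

False

Need some j in [2,6] with (¬req ∨ busy), and ¬ack at every k in [2,j-1].
  j=2: (¬req ∨ busy) false.
  j=3: (¬req ∨ busy) false.
  j=4: (¬req ∨ busy) holds, but ¬ack fails at k=3 → not this j.
  j=5: (¬req ∨ busy) holds, but ¬ack fails at k=3 → not this j.
  j=6: (¬req ∨ busy) holds, but ¬ack fails at k=3 → not this j.
No j in the window works → until fails.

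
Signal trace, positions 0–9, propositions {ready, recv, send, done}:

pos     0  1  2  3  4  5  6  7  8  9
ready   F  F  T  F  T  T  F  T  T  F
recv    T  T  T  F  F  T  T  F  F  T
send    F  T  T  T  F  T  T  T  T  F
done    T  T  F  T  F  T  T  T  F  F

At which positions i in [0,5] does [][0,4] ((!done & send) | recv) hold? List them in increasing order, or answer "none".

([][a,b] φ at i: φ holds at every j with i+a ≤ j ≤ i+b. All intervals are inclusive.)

Evaluate at each i in [0,5]:
  i=0: ✗ (fails at j=3)
  i=1: ✗ (fails at j=3)
  i=2: ✗ (fails at j=3)
  i=3: ✗ (fails at j=3)
  i=4: ✗ (fails at j=4)
  i=5: ✗ (fails at j=7)

none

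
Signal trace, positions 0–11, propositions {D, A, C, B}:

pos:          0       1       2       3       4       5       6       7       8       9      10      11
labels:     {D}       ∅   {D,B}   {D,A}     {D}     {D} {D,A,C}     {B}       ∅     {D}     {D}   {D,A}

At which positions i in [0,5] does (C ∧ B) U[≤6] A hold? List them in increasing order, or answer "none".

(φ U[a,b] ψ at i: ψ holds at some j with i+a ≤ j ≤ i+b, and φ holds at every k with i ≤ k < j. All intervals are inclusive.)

3

Evaluate at each i in [0,5]:
  i=0: ✗ (lhs fails at k=0 before rhs at j=3)
  i=1: ✗ (lhs fails at k=1 before rhs at j=3)
  i=2: ✗ (lhs fails at k=2 before rhs at j=3)
  i=3: ✓ (rhs at j=3)
  i=4: ✗ (lhs fails at k=4 before rhs at j=6)
  i=5: ✗ (lhs fails at k=5 before rhs at j=6)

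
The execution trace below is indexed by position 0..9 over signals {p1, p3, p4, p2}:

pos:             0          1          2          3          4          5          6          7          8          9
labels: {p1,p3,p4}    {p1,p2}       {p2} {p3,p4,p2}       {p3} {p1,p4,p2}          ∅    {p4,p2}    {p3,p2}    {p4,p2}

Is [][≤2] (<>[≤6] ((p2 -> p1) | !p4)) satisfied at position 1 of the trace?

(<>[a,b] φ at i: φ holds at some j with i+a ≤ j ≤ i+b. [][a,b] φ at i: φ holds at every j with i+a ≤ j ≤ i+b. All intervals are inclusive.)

Yes

Check <>[≤6] ((p2 -> p1) | !p4) at every j in [1,3]:
  j=1: holds (witness at 1)
  j=2: holds (witness at 2)
  j=3: holds (witness at 4)
All positions satisfy it → formula holds.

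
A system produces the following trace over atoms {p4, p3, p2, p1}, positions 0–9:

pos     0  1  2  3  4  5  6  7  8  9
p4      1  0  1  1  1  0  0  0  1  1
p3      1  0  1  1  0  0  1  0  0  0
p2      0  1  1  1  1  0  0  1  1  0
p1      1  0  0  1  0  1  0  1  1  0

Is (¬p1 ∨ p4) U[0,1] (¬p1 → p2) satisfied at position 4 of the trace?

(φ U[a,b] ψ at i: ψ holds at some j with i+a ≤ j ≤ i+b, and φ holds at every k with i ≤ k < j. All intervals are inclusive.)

Need some j in [4,5] with (¬p1 → p2), and (¬p1 ∨ p4) at every k in [4,j-1].
  j=4: (¬p1 → p2) holds; no prefix to check → satisfied.

True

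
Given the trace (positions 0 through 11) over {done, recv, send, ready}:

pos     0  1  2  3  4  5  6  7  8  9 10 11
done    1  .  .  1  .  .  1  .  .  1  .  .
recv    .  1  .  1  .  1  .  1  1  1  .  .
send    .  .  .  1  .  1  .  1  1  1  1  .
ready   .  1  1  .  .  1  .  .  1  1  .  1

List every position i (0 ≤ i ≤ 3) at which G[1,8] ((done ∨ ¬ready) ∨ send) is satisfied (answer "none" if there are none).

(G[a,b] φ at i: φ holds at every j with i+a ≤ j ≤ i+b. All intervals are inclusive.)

2

Evaluate at each i in [0,3]:
  i=0: ✗ (fails at j=1)
  i=1: ✗ (fails at j=2)
  i=2: ✓ (all of [3,10])
  i=3: ✗ (fails at j=11)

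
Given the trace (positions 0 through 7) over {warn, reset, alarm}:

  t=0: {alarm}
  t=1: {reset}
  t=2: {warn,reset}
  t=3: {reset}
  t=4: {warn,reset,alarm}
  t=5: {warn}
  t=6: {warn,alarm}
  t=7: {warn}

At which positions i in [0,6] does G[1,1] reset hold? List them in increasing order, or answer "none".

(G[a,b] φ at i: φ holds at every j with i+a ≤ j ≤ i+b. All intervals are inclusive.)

0, 1, 2, 3

Evaluate at each i in [0,6]:
  i=0: ✓ (all of [1,1])
  i=1: ✓ (all of [2,2])
  i=2: ✓ (all of [3,3])
  i=3: ✓ (all of [4,4])
  i=4: ✗ (fails at j=5)
  i=5: ✗ (fails at j=6)
  i=6: ✗ (fails at j=7)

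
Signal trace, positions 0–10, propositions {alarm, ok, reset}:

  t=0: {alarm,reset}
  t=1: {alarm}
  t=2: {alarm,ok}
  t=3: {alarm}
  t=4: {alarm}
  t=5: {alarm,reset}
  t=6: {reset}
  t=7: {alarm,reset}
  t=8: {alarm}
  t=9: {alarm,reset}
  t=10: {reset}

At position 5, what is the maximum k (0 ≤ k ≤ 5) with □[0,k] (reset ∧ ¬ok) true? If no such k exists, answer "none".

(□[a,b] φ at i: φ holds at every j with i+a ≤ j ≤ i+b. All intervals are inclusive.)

2

(reset ∧ ¬ok) must hold from j=5 onward; find where it first fails.
  j=5: holds
  j=6: holds
  j=7: holds
  j=8: fails
Holds on [5,7], so largest k = 2.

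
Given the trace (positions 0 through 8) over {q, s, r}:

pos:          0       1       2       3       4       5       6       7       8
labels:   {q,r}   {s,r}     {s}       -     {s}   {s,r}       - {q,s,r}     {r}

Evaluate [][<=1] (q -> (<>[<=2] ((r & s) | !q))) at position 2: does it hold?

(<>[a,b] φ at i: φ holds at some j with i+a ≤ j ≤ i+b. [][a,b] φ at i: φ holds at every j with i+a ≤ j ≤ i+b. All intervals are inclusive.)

Check (q -> (<>[<=2] ((r & s) | !q))) at every j in [2,3]:
  j=2: antecedent false → ✓
  j=3: antecedent false → ✓
All positions satisfy it → formula holds.

Holds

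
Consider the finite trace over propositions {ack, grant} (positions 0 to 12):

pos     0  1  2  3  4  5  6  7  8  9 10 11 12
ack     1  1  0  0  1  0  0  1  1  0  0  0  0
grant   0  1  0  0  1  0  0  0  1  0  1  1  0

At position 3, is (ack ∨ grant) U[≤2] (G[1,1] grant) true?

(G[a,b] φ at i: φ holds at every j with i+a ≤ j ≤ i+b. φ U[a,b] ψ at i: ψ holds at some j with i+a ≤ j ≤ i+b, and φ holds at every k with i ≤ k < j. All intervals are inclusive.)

Need some j in [3,5] with G[1,1] grant, and (ack ∨ grant) at every k in [3,j-1].
  j=3: G[1,1] grant holds; no prefix to check → satisfied.

Holds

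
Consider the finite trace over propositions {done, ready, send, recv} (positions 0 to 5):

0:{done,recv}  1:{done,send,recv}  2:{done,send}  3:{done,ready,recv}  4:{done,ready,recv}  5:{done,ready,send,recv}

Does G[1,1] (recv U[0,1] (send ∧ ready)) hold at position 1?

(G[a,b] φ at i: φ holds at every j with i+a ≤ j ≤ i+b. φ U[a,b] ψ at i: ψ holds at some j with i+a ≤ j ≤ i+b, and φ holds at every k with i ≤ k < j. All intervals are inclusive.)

Check (recv U[0,1] (send ∧ ready)) at every j in [2,2]:
  j=2: fails
Fails at j=2 → formula fails.

No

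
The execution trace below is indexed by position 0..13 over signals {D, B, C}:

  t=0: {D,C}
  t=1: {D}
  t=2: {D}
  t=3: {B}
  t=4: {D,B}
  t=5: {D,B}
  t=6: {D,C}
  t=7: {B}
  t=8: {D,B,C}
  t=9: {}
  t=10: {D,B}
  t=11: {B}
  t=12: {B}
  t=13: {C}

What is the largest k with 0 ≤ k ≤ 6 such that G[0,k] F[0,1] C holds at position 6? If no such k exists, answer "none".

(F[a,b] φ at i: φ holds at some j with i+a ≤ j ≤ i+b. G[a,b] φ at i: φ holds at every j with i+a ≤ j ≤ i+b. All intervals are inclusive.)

F[0,1] C must hold from j=6 onward; find where it first fails.
  j=6: holds
  j=7: holds
  j=8: holds
  j=9: fails
Holds on [6,8], so largest k = 2.

2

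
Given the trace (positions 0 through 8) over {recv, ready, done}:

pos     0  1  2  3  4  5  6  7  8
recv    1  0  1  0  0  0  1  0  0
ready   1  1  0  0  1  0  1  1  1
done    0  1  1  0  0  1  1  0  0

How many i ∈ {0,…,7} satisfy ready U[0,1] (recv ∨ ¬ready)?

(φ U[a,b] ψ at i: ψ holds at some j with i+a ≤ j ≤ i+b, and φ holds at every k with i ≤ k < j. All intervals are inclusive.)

Evaluate at each i in [0,7]:
  i=0: ✓ (rhs at j=0)
  i=1: ✓ (rhs at j=2; lhs holds on [1,1])
  i=2: ✓ (rhs at j=2)
  i=3: ✓ (rhs at j=3)
  i=4: ✓ (rhs at j=5; lhs holds on [4,4])
  i=5: ✓ (rhs at j=5)
  i=6: ✓ (rhs at j=6)
  i=7: ✗ (no rhs in [7,8])
Positions where it holds: {0, 1, 2, 3, 4, 5, 6} → 7.

7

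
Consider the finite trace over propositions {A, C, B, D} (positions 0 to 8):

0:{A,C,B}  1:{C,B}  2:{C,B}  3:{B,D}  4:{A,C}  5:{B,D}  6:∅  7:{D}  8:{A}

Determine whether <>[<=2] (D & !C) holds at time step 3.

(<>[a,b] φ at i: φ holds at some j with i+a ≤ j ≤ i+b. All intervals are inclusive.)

Check (D & !C) at each j in [3,5]:
  j=3: true
  j=4: false
  j=5: true
Found at j=3 → formula holds.

Holds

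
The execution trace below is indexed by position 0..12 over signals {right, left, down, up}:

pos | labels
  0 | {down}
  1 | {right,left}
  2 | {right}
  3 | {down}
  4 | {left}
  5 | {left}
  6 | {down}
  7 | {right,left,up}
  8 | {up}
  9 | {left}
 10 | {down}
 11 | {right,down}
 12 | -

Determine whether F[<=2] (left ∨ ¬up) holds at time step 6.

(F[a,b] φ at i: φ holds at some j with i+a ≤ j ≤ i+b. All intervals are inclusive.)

Check (left ∨ ¬up) at each j in [6,8]:
  j=6: true
  j=7: true
  j=8: false
Found at j=6 → formula holds.

Holds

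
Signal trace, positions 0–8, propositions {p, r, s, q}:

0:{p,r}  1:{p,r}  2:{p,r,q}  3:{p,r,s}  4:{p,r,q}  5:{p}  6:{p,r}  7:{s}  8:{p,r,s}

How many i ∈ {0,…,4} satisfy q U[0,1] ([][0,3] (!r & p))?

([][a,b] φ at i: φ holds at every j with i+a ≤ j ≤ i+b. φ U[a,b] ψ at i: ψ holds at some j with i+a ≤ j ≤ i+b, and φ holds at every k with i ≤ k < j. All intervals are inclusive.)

0

Evaluate at each i in [0,4]:
  i=0: ✗ (no rhs in [0,1])
  i=1: ✗ (no rhs in [1,2])
  i=2: ✗ (no rhs in [2,3])
  i=3: ✗ (no rhs in [3,4])
  i=4: ✗ (no rhs in [4,5])
Positions where it holds: {} → 0.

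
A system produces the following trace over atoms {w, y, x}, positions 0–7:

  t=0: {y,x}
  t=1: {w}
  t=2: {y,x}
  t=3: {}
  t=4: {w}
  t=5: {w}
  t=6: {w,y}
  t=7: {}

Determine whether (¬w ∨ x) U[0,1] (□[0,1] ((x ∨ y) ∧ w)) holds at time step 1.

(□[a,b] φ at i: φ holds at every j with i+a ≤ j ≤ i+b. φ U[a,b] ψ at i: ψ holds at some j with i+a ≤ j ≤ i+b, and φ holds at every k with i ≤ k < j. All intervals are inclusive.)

Need some j in [1,2] with □[0,1] ((x ∨ y) ∧ w), and (¬w ∨ x) at every k in [1,j-1].
  j=1: □[0,1] ((x ∨ y) ∧ w) — fails at 1.
  j=2: □[0,1] ((x ∨ y) ∧ w) — fails at 2.
No j in the window works → until fails.

Does not hold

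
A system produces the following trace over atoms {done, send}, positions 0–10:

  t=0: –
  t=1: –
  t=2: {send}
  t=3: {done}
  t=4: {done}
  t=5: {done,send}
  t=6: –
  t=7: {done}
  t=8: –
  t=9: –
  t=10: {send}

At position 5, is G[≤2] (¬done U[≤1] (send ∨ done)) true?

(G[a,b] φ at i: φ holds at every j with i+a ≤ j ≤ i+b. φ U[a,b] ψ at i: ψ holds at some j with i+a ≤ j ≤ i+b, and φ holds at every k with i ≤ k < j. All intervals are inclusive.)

True

Check (¬done U[≤1] (send ∨ done)) at every j in [5,7]:
  j=5: holds
  j=6: holds
  j=7: holds
All positions satisfy it → formula holds.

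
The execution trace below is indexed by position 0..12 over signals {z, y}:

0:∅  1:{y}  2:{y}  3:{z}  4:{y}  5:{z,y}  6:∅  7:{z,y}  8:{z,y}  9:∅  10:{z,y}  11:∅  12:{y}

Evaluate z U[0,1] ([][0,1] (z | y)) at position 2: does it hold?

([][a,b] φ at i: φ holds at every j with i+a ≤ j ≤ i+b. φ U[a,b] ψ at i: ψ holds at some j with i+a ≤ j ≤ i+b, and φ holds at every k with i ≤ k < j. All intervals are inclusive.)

Yes

Need some j in [2,3] with [][0,1] (z | y), and z at every k in [2,j-1].
  j=2: [][0,1] (z | y) holds; no prefix to check → satisfied.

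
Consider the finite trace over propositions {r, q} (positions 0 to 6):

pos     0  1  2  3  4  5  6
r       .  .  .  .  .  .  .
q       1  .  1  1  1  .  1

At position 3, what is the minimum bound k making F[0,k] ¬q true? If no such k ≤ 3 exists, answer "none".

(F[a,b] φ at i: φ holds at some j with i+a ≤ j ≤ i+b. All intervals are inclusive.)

Scan j = 3,4,… for ¬q:
  j=3: fails
  j=4: fails
  j=5: holds
First hit at j=5, so smallest k = 5-3 = 2.

2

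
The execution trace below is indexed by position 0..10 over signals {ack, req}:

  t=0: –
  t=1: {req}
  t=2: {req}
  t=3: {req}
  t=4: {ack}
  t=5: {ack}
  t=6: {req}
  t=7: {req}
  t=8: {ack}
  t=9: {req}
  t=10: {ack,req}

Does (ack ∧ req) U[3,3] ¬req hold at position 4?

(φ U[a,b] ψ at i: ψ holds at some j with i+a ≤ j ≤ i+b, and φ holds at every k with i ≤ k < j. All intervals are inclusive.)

Need some j in [7,7] with ¬req, and (ack ∧ req) at every k in [4,j-1].
  j=7: ¬req false.
No j in the window works → until fails.

Does not hold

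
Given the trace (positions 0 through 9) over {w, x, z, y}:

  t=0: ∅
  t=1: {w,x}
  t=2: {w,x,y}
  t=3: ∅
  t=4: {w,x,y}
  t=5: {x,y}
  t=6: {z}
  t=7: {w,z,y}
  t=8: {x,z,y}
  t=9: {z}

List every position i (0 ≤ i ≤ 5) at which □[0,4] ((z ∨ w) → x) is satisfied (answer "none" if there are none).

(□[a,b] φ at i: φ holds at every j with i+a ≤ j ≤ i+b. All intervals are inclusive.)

0, 1

Evaluate at each i in [0,5]:
  i=0: ✓ (all of [0,4])
  i=1: ✓ (all of [1,5])
  i=2: ✗ (fails at j=6)
  i=3: ✗ (fails at j=6)
  i=4: ✗ (fails at j=6)
  i=5: ✗ (fails at j=6)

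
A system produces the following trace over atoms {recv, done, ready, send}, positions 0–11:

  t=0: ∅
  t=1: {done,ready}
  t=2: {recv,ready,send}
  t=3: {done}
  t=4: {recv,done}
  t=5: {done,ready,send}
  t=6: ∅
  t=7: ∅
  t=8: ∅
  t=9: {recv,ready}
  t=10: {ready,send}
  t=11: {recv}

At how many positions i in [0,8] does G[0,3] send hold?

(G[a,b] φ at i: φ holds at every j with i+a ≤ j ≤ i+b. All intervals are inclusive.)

0

Evaluate at each i in [0,8]:
  i=0: ✗ (fails at j=0)
  i=1: ✗ (fails at j=1)
  i=2: ✗ (fails at j=3)
  i=3: ✗ (fails at j=3)
  i=4: ✗ (fails at j=4)
  i=5: ✗ (fails at j=6)
  i=6: ✗ (fails at j=6)
  i=7: ✗ (fails at j=7)
  i=8: ✗ (fails at j=8)
Positions where it holds: {} → 0.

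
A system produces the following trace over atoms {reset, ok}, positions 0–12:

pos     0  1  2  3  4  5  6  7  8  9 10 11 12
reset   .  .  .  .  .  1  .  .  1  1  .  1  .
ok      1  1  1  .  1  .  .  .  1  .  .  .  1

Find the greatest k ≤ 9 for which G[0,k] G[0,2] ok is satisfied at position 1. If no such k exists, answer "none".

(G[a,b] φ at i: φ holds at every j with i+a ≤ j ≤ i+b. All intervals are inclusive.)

none

G[0,2] ok must hold from j=1 onward; find where it first fails.
  j=1: fails → no k works.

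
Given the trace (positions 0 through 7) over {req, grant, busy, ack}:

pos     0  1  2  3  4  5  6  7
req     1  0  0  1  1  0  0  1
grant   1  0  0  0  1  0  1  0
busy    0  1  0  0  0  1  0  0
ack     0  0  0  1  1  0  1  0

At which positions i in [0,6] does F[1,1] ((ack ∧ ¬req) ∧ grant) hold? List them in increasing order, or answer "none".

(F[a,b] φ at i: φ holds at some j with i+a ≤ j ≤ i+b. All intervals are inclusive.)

5

Evaluate at each i in [0,6]:
  i=0: ✗ (none in [1,1])
  i=1: ✗ (none in [2,2])
  i=2: ✗ (none in [3,3])
  i=3: ✗ (none in [4,4])
  i=4: ✗ (none in [5,5])
  i=5: ✓ (witness j=6)
  i=6: ✗ (none in [7,7])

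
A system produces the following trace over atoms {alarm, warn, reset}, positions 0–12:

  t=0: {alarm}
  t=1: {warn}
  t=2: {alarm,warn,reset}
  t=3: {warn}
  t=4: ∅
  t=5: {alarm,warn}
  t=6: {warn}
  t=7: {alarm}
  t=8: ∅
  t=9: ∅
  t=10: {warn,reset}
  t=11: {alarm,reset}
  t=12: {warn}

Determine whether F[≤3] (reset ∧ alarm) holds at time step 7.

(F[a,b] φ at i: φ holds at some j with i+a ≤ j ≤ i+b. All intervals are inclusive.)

False

Check (reset ∧ alarm) at each j in [7,10]:
  j=7: false
  j=8: false
  j=9: false
  j=10: false
No position in the window satisfies it → formula fails.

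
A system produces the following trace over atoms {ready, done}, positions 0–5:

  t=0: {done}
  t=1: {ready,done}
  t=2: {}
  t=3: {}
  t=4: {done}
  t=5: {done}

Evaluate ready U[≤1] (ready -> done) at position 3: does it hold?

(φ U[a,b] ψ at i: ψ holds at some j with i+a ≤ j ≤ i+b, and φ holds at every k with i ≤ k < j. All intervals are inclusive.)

Need some j in [3,4] with (ready -> done), and ready at every k in [3,j-1].
  j=3: (ready -> done) holds; no prefix to check → satisfied.

True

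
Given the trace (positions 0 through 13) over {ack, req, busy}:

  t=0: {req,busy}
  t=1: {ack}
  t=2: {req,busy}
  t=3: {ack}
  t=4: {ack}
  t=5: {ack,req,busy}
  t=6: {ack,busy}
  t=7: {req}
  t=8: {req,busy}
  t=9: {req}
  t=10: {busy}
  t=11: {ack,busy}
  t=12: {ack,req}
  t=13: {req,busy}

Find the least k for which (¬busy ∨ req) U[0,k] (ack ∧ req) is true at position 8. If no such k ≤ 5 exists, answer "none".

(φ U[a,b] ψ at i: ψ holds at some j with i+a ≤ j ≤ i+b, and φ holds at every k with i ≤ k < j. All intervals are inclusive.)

Need earliest j ≥ 8 with (ack ∧ req), and (¬busy ∨ req) at every k in [8,j-1].
  j=8: rhs fails.
  j=9: rhs fails.
  j=10: rhs fails.
  j=11: rhs fails.
  j=12: rhs holds but lhs fails at k=10.
  j=13: rhs fails.
No witness within the range → none.

none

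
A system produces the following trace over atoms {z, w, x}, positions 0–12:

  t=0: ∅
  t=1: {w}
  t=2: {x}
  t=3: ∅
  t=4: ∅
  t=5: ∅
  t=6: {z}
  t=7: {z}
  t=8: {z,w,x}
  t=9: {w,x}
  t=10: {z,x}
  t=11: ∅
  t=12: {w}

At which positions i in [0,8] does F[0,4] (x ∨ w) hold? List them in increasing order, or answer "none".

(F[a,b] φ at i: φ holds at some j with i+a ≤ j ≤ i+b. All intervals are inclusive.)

0, 1, 2, 4, 5, 6, 7, 8

Evaluate at each i in [0,8]:
  i=0: ✓ (witness j=1)
  i=1: ✓ (witness j=1)
  i=2: ✓ (witness j=2)
  i=3: ✗ (none in [3,7])
  i=4: ✓ (witness j=8)
  i=5: ✓ (witness j=8)
  i=6: ✓ (witness j=8)
  i=7: ✓ (witness j=8)
  i=8: ✓ (witness j=8)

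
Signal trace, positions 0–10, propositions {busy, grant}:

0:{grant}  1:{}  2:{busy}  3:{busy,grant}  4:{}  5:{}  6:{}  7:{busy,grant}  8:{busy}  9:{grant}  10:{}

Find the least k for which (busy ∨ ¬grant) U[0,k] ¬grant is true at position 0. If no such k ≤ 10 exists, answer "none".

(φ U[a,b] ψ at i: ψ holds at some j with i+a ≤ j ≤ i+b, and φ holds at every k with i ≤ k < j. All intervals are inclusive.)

none

Need earliest j ≥ 0 with ¬grant, and (busy ∨ ¬grant) at every k in [0,j-1].
  j=0: rhs fails.
  j=1: rhs holds but lhs fails at k=0.
  j=2: rhs holds but lhs fails at k=0.
  j=3: rhs fails.
  j=4: rhs holds but lhs fails at k=0.
  j=5: rhs holds but lhs fails at k=0.
  j=6: rhs holds but lhs fails at k=0.
  j=7: rhs fails.
  j=8: rhs holds but lhs fails at k=0.
  j=9: rhs fails.
  j=10: rhs holds but lhs fails at k=0.
No witness within the range → none.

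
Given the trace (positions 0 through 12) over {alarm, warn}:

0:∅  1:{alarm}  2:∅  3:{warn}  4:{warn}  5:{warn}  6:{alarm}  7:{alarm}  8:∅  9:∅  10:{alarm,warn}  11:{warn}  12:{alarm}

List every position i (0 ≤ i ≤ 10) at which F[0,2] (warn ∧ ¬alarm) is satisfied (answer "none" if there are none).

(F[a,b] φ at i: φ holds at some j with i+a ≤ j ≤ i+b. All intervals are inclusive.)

Evaluate at each i in [0,10]:
  i=0: ✗ (none in [0,2])
  i=1: ✓ (witness j=3)
  i=2: ✓ (witness j=3)
  i=3: ✓ (witness j=3)
  i=4: ✓ (witness j=4)
  i=5: ✓ (witness j=5)
  i=6: ✗ (none in [6,8])
  i=7: ✗ (none in [7,9])
  i=8: ✗ (none in [8,10])
  i=9: ✓ (witness j=11)
  i=10: ✓ (witness j=11)

1, 2, 3, 4, 5, 9, 10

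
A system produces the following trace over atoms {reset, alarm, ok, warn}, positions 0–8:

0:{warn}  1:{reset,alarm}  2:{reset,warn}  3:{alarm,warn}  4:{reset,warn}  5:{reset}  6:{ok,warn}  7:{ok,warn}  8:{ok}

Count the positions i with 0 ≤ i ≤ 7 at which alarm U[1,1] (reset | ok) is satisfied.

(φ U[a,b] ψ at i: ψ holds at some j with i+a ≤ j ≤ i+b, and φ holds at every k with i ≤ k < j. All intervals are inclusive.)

Evaluate at each i in [0,7]:
  i=0: ✗ (lhs fails at k=0 before rhs at j=1)
  i=1: ✓ (rhs at j=2; lhs holds on [1,1])
  i=2: ✗ (no rhs in [3,3])
  i=3: ✓ (rhs at j=4; lhs holds on [3,3])
  i=4: ✗ (lhs fails at k=4 before rhs at j=5)
  i=5: ✗ (lhs fails at k=5 before rhs at j=6)
  i=6: ✗ (lhs fails at k=6 before rhs at j=7)
  i=7: ✗ (lhs fails at k=7 before rhs at j=8)
Positions where it holds: {1, 3} → 2.

2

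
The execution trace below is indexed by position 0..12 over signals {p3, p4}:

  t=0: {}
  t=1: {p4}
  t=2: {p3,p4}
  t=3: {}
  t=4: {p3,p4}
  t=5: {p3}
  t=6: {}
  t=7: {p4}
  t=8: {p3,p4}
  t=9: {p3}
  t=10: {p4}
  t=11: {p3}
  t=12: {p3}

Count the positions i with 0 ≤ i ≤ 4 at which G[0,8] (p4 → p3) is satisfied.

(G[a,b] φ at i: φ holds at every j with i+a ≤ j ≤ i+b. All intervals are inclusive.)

Evaluate at each i in [0,4]:
  i=0: ✗ (fails at j=1)
  i=1: ✗ (fails at j=1)
  i=2: ✗ (fails at j=7)
  i=3: ✗ (fails at j=7)
  i=4: ✗ (fails at j=7)
Positions where it holds: {} → 0.

0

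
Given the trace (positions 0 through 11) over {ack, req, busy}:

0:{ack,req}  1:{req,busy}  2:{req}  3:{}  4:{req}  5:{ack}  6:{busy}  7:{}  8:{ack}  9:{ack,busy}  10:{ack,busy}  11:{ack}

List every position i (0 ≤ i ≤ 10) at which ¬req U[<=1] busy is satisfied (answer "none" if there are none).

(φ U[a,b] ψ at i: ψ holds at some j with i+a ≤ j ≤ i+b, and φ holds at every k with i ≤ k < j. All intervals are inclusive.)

Evaluate at each i in [0,10]:
  i=0: ✗ (lhs fails at k=0 before rhs at j=1)
  i=1: ✓ (rhs at j=1)
  i=2: ✗ (no rhs in [2,3])
  i=3: ✗ (no rhs in [3,4])
  i=4: ✗ (no rhs in [4,5])
  i=5: ✓ (rhs at j=6; lhs holds on [5,5])
  i=6: ✓ (rhs at j=6)
  i=7: ✗ (no rhs in [7,8])
  i=8: ✓ (rhs at j=9; lhs holds on [8,8])
  i=9: ✓ (rhs at j=9)
  i=10: ✓ (rhs at j=10)

1, 5, 6, 8, 9, 10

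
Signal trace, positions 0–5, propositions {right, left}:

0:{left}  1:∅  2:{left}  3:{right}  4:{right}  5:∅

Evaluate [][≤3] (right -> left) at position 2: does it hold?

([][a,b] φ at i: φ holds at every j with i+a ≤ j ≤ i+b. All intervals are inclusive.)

Check (right -> left) at every j in [2,5]:
  j=2: antecedent false → ✓
  j=3: antecedent true; consequent false → ✗
  j=4: antecedent true; consequent false → ✗
  j=5: antecedent false → ✓
Fails at j=3 → formula fails.

Does not hold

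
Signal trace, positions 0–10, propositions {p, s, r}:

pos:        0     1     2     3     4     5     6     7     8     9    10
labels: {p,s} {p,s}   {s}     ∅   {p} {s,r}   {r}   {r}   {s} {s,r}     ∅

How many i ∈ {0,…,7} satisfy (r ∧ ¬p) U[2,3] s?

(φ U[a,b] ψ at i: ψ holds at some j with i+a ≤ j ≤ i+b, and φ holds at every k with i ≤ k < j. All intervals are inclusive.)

2

Evaluate at each i in [0,7]:
  i=0: ✗ (lhs fails at k=0 before rhs at j=2)
  i=1: ✗ (no rhs in [3,4])
  i=2: ✗ (lhs fails at k=2 before rhs at j=5)
  i=3: ✗ (lhs fails at k=3 before rhs at j=5)
  i=4: ✗ (no rhs in [6,7])
  i=5: ✓ (rhs at j=8; lhs holds on [5,7])
  i=6: ✓ (rhs at j=8; lhs holds on [6,7])
  i=7: ✗ (lhs fails at k=8 before rhs at j=9)
Positions where it holds: {5, 6} → 2.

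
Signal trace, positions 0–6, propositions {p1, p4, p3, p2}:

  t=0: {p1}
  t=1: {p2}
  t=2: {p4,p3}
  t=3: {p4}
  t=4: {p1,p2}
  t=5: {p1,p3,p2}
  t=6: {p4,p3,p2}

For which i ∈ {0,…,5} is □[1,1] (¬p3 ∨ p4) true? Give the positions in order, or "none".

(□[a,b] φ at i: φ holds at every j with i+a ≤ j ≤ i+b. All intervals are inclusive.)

0, 1, 2, 3, 5

Evaluate at each i in [0,5]:
  i=0: ✓ (all of [1,1])
  i=1: ✓ (all of [2,2])
  i=2: ✓ (all of [3,3])
  i=3: ✓ (all of [4,4])
  i=4: ✗ (fails at j=5)
  i=5: ✓ (all of [6,6])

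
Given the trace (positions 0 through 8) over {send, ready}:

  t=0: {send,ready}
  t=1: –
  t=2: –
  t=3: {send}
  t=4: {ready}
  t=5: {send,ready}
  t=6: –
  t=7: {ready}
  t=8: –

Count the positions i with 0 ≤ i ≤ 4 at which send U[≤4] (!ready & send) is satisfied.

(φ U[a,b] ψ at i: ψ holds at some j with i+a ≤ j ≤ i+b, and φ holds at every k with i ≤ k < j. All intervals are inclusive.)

Evaluate at each i in [0,4]:
  i=0: ✗ (lhs fails at k=1 before rhs at j=3)
  i=1: ✗ (lhs fails at k=1 before rhs at j=3)
  i=2: ✗ (lhs fails at k=2 before rhs at j=3)
  i=3: ✓ (rhs at j=3)
  i=4: ✗ (no rhs in [4,8])
Positions where it holds: {3} → 1.

1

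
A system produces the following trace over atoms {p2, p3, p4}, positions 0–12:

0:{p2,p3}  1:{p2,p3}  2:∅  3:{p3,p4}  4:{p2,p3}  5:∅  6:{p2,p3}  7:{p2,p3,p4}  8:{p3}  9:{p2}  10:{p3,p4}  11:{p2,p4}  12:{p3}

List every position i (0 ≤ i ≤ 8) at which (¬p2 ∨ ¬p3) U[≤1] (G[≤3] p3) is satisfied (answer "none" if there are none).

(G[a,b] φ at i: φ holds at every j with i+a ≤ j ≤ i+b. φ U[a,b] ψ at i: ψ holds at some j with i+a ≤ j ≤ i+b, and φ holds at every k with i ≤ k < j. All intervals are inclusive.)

Evaluate at each i in [0,8]:
  i=0: ✗ (no rhs in [0,1])
  i=1: ✗ (no rhs in [1,2])
  i=2: ✗ (no rhs in [2,3])
  i=3: ✗ (no rhs in [3,4])
  i=4: ✗ (no rhs in [4,5])
  i=5: ✗ (no rhs in [5,6])
  i=6: ✗ (no rhs in [6,7])
  i=7: ✗ (no rhs in [7,8])
  i=8: ✗ (no rhs in [8,9])

none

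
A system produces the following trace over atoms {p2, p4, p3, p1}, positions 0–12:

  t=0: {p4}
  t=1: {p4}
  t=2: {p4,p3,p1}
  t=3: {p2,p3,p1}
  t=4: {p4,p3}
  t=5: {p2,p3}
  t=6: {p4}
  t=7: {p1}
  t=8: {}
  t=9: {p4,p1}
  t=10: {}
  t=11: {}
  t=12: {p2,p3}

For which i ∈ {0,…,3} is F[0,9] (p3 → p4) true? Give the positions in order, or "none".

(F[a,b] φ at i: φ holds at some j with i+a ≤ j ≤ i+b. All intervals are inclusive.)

0, 1, 2, 3

Evaluate at each i in [0,3]:
  i=0: ✓ (witness j=0)
  i=1: ✓ (witness j=1)
  i=2: ✓ (witness j=2)
  i=3: ✓ (witness j=4)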